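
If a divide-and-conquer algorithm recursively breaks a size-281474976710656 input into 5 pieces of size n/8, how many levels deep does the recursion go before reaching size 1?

For divide and conquer with division factor 8:

Problem sizes at each level:
Level 0: 281474976710656
Level 1: 35184372088832
Level 2: 4398046511104
Level 3: 549755813888
Level 4: 68719476736
Level 5: 8589934592
Level 6: 1073741824
Level 7: 134217728
Level 8: 16777216
Level 9: 2097152
Level 10: 262144
Level 11: 32768
Level 12: 4096
Level 13: 512
Level 14: 64
Level 15: 8
Level 16: 1

The root is level 0 and the size-1 base case is level 16 (the tree spans levels 0 through 16, i.e. 17 levels counting the root), so the depth is the number of divisions: log_8(281474976710656) = 16

The recursion tree depth is log_8(281474976710656) = 16. At each level, the problem size is divided by 8, so it takes 16 divisions to reduce to a base case of size 1. The algorithm makes 5 recursive calls at each level.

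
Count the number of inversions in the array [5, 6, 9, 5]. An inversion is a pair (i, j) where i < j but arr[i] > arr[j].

Finding inversions in [5, 6, 9, 5]:

(1, 3): arr[1]=6 > arr[3]=5
(2, 3): arr[2]=9 > arr[3]=5

Total inversions: 2

The array has 2 inversion(s): (1,3), (2,3). Each pair (i,j) satisfies i < j and arr[i] > arr[j].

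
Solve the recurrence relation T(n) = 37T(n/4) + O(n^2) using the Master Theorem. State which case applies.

Master Theorem for T(n) = 37T(n/4) + O(n^2):

a = 37, b = 4, c = 2
log_b(a) = log_4(37) = 2.6047

Case 1: c = 2 < log_4(37) = 2.6047
T(n) = O(n^(log_4 37))

For T(n) = 37T(n/4) + O(n^2): log_4(37) = 2.6047. This is Case 1 of the Master Theorem (c < log_b(a), work dominated by leaves), giving O(n^(log_4 37)).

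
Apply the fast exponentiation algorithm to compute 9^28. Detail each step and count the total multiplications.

Computing 9^28 by squaring (build up from 9^1; each line after the first costs one multiplication):

9^1 = 9
9^2 = (9^1)^2 = 9^2 = 81
9^3 = 9 * 9^2 = 9 * 81 = 729
9^6 = (9^3)^2 = 729^2 = 531441
9^7 = 9 * 9^6 = 9 * 531441 = 4782969
9^14 = (9^7)^2 = 4782969^2 = 22876792454961
9^28 = (9^14)^2 = 22876792454961^2 = 523347633027360537213511521

Result: 523347633027360537213511521
Multiplications needed: 6 (6 lines after 9^1)

9^28 = 523347633027360537213511521. Using exponentiation by squaring, this requires 6 multiplications. The key idea: if the exponent is even, square the half-power; if odd, multiply by the base once.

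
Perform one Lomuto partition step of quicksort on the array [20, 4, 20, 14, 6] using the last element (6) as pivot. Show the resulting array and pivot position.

Lomuto partition with pivot = 6:

Initial array: [20, 4, 20, 14, 6]

arr[0]=20 > 6: no swap
arr[1]=4 <= 6: swap with position 0, array becomes [4, 20, 20, 14, 6]
arr[2]=20 > 6: no swap
arr[3]=14 > 6: no swap

Place pivot at position 1: [4, 6, 20, 14, 20]
Pivot position: 1

After partitioning with pivot 6, the array becomes [4, 6, 20, 14, 20]. The pivot is placed at index 1. All elements to the left of the pivot are <= 6, and all elements to the right are > 6.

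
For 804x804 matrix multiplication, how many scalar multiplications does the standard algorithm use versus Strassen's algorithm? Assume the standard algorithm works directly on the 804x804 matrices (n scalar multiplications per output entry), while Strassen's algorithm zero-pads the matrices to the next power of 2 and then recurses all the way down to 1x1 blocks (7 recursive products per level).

Matrix multiplication for 804x804 matrices:

Strassen's algorithm requires power-of-2 dimensions. Pad 804x804 to 1024x1024 (next power of 2).

Standard algorithm: 804^3 = 519718464 multiplications
Strassen's algorithm: 7^(log2(1024)) = 7^10 = 282475249 multiplications
Savings: 519718464 - 282475249 = 237243215 multiplications

Standard: 519718464 multiplications (804^3). Strassen: 282475249 multiplications (7^10, after padding to 1024x1024). Strassen reduces 8 recursive multiplications to 7 at each level.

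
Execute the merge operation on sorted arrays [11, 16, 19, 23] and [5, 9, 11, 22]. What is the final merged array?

Merging process:

Compare 11 vs 5: take 5 from right. Merged: [5]
Compare 11 vs 9: take 9 from right. Merged: [5, 9]
Compare 11 vs 11: take 11 from left. Merged: [5, 9, 11]
Compare 16 vs 11: take 11 from right. Merged: [5, 9, 11, 11]
Compare 16 vs 22: take 16 from left. Merged: [5, 9, 11, 11, 16]
Compare 19 vs 22: take 19 from left. Merged: [5, 9, 11, 11, 16, 19]
Compare 23 vs 22: take 22 from right. Merged: [5, 9, 11, 11, 16, 19, 22]
Append remaining from left: [23]. Merged: [5, 9, 11, 11, 16, 19, 22, 23]

Final merged array: [5, 9, 11, 11, 16, 19, 22, 23]
Total comparisons: 7

The merged array is [5, 9, 11, 11, 16, 19, 22, 23], requiring 7 comparisons. The merge step runs in O(n) time where n is the total number of elements.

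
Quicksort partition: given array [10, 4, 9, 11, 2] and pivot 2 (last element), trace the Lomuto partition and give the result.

Lomuto partition with pivot = 2:

Initial array: [10, 4, 9, 11, 2]

arr[0]=10 > 2: no swap
arr[1]=4 > 2: no swap
arr[2]=9 > 2: no swap
arr[3]=11 > 2: no swap

Place pivot at position 0: [2, 4, 9, 11, 10]
Pivot position: 0

After partitioning with pivot 2, the array becomes [2, 4, 9, 11, 10]. The pivot is placed at index 0. All elements to the left of the pivot are <= 2, and all elements to the right are > 2.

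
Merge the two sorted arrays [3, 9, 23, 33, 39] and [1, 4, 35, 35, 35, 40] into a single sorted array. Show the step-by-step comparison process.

Merging process:

Compare 3 vs 1: take 1 from right. Merged: [1]
Compare 3 vs 4: take 3 from left. Merged: [1, 3]
Compare 9 vs 4: take 4 from right. Merged: [1, 3, 4]
Compare 9 vs 35: take 9 from left. Merged: [1, 3, 4, 9]
Compare 23 vs 35: take 23 from left. Merged: [1, 3, 4, 9, 23]
Compare 33 vs 35: take 33 from left. Merged: [1, 3, 4, 9, 23, 33]
Compare 39 vs 35: take 35 from right. Merged: [1, 3, 4, 9, 23, 33, 35]
Compare 39 vs 35: take 35 from right. Merged: [1, 3, 4, 9, 23, 33, 35, 35]
Compare 39 vs 35: take 35 from right. Merged: [1, 3, 4, 9, 23, 33, 35, 35, 35]
Compare 39 vs 40: take 39 from left. Merged: [1, 3, 4, 9, 23, 33, 35, 35, 35, 39]
Append remaining from right: [40]. Merged: [1, 3, 4, 9, 23, 33, 35, 35, 35, 39, 40]

Final merged array: [1, 3, 4, 9, 23, 33, 35, 35, 35, 39, 40]
Total comparisons: 10

The merged array is [1, 3, 4, 9, 23, 33, 35, 35, 35, 39, 40], requiring 10 comparisons. The merge step runs in O(n) time where n is the total number of elements.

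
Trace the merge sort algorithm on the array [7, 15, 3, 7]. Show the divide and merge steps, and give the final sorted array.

Merge sort trace:

Split: [7, 15, 3, 7] -> [7, 15] and [3, 7]
  Split: [7, 15] -> [7] and [15]
  Merge: [7] + [15] -> [7, 15]
  Split: [3, 7] -> [3] and [7]
  Merge: [3] + [7] -> [3, 7]
Merge: [7, 15] + [3, 7] -> [3, 7, 7, 15]

Final sorted array: [3, 7, 7, 15]

The merge sort proceeds by recursively splitting the array and merging sorted halves.
After all merges, the sorted array is [3, 7, 7, 15].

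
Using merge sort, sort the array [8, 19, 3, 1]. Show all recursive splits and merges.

Merge sort trace:

Split: [8, 19, 3, 1] -> [8, 19] and [3, 1]
  Split: [8, 19] -> [8] and [19]
  Merge: [8] + [19] -> [8, 19]
  Split: [3, 1] -> [3] and [1]
  Merge: [3] + [1] -> [1, 3]
Merge: [8, 19] + [1, 3] -> [1, 3, 8, 19]

Final sorted array: [1, 3, 8, 19]

The merge sort proceeds by recursively splitting the array and merging sorted halves.
After all merges, the sorted array is [1, 3, 8, 19].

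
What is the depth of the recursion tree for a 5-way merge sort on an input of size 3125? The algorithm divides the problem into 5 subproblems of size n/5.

For divide and conquer with division factor 5:

Problem sizes at each level:
Level 0: 3125
Level 1: 625
Level 2: 125
Level 3: 25
Level 4: 5
Level 5: 1

The root is level 0 and the size-1 base case is level 5 (the tree spans levels 0 through 5, i.e. 6 levels counting the root), so the depth is the number of divisions: log_5(3125) = 5

The recursion tree depth is log_5(3125) = 5. At each level, the problem size is divided by 5, so it takes 5 divisions to reduce to a base case of size 1. The algorithm makes 5 recursive calls at each level.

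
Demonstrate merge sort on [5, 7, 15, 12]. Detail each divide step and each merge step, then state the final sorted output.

Merge sort trace:

Split: [5, 7, 15, 12] -> [5, 7] and [15, 12]
  Split: [5, 7] -> [5] and [7]
  Merge: [5] + [7] -> [5, 7]
  Split: [15, 12] -> [15] and [12]
  Merge: [15] + [12] -> [12, 15]
Merge: [5, 7] + [12, 15] -> [5, 7, 12, 15]

Final sorted array: [5, 7, 12, 15]

The merge sort proceeds by recursively splitting the array and merging sorted halves.
After all merges, the sorted array is [5, 7, 12, 15].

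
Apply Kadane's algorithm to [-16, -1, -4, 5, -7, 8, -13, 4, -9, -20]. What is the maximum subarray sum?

Using Kadane's algorithm on [-16, -1, -4, 5, -7, 8, -13, 4, -9, -20]:

Scanning through the array:
Position 1 (value -1): max_ending_here = -1, max_so_far = -1
Position 2 (value -4): max_ending_here = -4, max_so_far = -1
Position 3 (value 5): max_ending_here = 5, max_so_far = 5
Position 4 (value -7): max_ending_here = -2, max_so_far = 5
Position 5 (value 8): max_ending_here = 8, max_so_far = 8
Position 6 (value -13): max_ending_here = -5, max_so_far = 8
Position 7 (value 4): max_ending_here = 4, max_so_far = 8
Position 8 (value -9): max_ending_here = -5, max_so_far = 8
Position 9 (value -20): max_ending_here = -20, max_so_far = 8

Maximum subarray: [8]
Maximum sum: 8

The maximum subarray is [8] with sum 8. This subarray runs from index 5 to index 5.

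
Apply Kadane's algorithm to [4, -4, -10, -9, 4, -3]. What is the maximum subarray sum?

Using Kadane's algorithm on [4, -4, -10, -9, 4, -3]:

Scanning through the array:
Position 1 (value -4): max_ending_here = 0, max_so_far = 4
Position 2 (value -10): max_ending_here = -10, max_so_far = 4
Position 3 (value -9): max_ending_here = -9, max_so_far = 4
Position 4 (value 4): max_ending_here = 4, max_so_far = 4
Position 5 (value -3): max_ending_here = 1, max_so_far = 4

Maximum subarray: [4]
Maximum sum: 4

The maximum subarray is [4] with sum 4. This subarray runs from index 0 to index 0.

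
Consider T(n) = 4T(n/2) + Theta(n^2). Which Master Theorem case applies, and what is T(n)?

Master Theorem for T(n) = 4T(n/2) + O(n^2):

a = 4, b = 2, c = 2
log_b(a) = log_2(4) = 2.0000

Case 2: c = 2 = log_2(4) = 2.0000
T(n) = O(n^2 log n) = O(n^2 log n)

For T(n) = 4T(n/2) + O(n^2): log_2(4) = 2.0000. This is Case 2 of the Master Theorem (c = log_b(a), equal work at all levels), giving O(n^2 log n).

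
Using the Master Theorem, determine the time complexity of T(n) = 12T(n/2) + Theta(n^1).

Master Theorem for T(n) = 12T(n/2) + O(n^1):

a = 12, b = 2, c = 1
log_b(a) = log_2(12) = 3.5850

Case 1: c = 1 < log_2(12) = 3.5850
T(n) = O(n^(log_2 12))

For T(n) = 12T(n/2) + O(n^1): log_2(12) = 3.5850. This is Case 1 of the Master Theorem (c < log_b(a), work dominated by leaves), giving O(n^(log_2 12)).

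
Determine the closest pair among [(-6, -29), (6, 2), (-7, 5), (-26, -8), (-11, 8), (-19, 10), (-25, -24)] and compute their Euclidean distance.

Computing all pairwise distances among 7 points:

d((-6, -29), (6, 2)) = 33.2415
d((-6, -29), (-7, 5)) = 34.0147
d((-6, -29), (-26, -8)) = 29.0
d((-6, -29), (-11, 8)) = 37.3363
d((-6, -29), (-19, 10)) = 41.1096
d((-6, -29), (-25, -24)) = 19.6469
d((6, 2), (-7, 5)) = 13.3417
d((6, 2), (-26, -8)) = 33.5261
d((6, 2), (-11, 8)) = 18.0278
d((6, 2), (-19, 10)) = 26.2488
d((6, 2), (-25, -24)) = 40.4599
d((-7, 5), (-26, -8)) = 23.0217
d((-7, 5), (-11, 8)) = 5.0 <-- minimum
d((-7, 5), (-19, 10)) = 13.0
d((-7, 5), (-25, -24)) = 34.1321
d((-26, -8), (-11, 8)) = 21.9317
d((-26, -8), (-19, 10)) = 19.3132
d((-26, -8), (-25, -24)) = 16.0312
d((-11, 8), (-19, 10)) = 8.2462
d((-11, 8), (-25, -24)) = 34.9285
d((-19, 10), (-25, -24)) = 34.5254

Closest pair: (-7, 5) and (-11, 8) with distance 5.0

The closest pair is (-7, 5) and (-11, 8) with Euclidean distance 5.0. For 7 points, brute-force pairwise comparison is shown above. For large n, the divide-and-conquer algorithm (sort by x, recurse on halves, check the dividing strip) achieves O(n log n).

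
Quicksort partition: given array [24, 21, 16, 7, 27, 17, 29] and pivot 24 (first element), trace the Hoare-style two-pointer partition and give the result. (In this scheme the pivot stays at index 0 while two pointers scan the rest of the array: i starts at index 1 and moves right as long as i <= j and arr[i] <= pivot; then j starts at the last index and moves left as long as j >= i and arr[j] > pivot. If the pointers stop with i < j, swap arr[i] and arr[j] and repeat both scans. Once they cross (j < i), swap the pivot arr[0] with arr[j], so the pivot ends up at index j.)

Hoare-style two-pointer partition with pivot = 24:

Initial array: [24, 21, 16, 7, 27, 17, 29]

Pointers start at i = 1, j = 6.
i stops at index 4 (arr[4]=27 > 24), j stops at index 5 (arr[5]=17 <= 24): swap arr[4] and arr[5], array becomes [24, 21, 16, 7, 17, 27, 29]
i ends at 5, j ends at 4: the pointers have crossed (j < i), so scanning stops.

Swap pivot arr[0] with arr[4] to place pivot at position 4: [17, 21, 16, 7, 24, 27, 29]
Pivot position: 4

After partitioning with pivot 24, the array becomes [17, 21, 16, 7, 24, 27, 29]. The pivot is placed at index 4. All elements to the left of the pivot are <= 24, and all elements to the right are > 24.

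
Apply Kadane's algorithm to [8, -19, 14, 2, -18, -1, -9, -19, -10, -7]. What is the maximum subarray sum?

Using Kadane's algorithm on [8, -19, 14, 2, -18, -1, -9, -19, -10, -7]:

Scanning through the array:
Position 1 (value -19): max_ending_here = -11, max_so_far = 8
Position 2 (value 14): max_ending_here = 14, max_so_far = 14
Position 3 (value 2): max_ending_here = 16, max_so_far = 16
Position 4 (value -18): max_ending_here = -2, max_so_far = 16
Position 5 (value -1): max_ending_here = -1, max_so_far = 16
Position 6 (value -9): max_ending_here = -9, max_so_far = 16
Position 7 (value -19): max_ending_here = -19, max_so_far = 16
Position 8 (value -10): max_ending_here = -10, max_so_far = 16
Position 9 (value -7): max_ending_here = -7, max_so_far = 16

Maximum subarray: [14, 2]
Maximum sum: 16

The maximum subarray is [14, 2] with sum 16. This subarray runs from index 2 to index 3.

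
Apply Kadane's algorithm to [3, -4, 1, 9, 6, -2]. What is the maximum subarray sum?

Using Kadane's algorithm on [3, -4, 1, 9, 6, -2]:

Scanning through the array:
Position 1 (value -4): max_ending_here = -1, max_so_far = 3
Position 2 (value 1): max_ending_here = 1, max_so_far = 3
Position 3 (value 9): max_ending_here = 10, max_so_far = 10
Position 4 (value 6): max_ending_here = 16, max_so_far = 16
Position 5 (value -2): max_ending_here = 14, max_so_far = 16

Maximum subarray: [1, 9, 6]
Maximum sum: 16

The maximum subarray is [1, 9, 6] with sum 16. This subarray runs from index 2 to index 4.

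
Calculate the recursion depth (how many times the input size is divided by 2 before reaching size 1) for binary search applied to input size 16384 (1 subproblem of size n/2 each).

For divide and conquer with division factor 2:

Problem sizes at each level:
Level 0: 16384
Level 1: 8192
Level 2: 4096
Level 3: 2048
Level 4: 1024
Level 5: 512
Level 6: 256
Level 7: 128
Level 8: 64
Level 9: 32
Level 10: 16
Level 11: 8
Level 12: 4
Level 13: 2
Level 14: 1

The root is level 0 and the size-1 base case is level 14 (the tree spans levels 0 through 14, i.e. 15 levels counting the root), so the depth is the number of divisions: log_2(16384) = 14

The recursion tree depth is log_2(16384) = 14. At each level, the problem size is divided by 2, so it takes 14 divisions to reduce to a base case of size 1. The algorithm makes 1 recursive call at each level.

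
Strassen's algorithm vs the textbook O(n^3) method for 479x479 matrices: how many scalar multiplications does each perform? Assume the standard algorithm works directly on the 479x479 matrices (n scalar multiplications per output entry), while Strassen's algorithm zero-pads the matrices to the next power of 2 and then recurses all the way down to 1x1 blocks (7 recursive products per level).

Matrix multiplication for 479x479 matrices:

Strassen's algorithm requires power-of-2 dimensions. Pad 479x479 to 512x512 (next power of 2).

Standard algorithm: 479^3 = 109902239 multiplications
Strassen's algorithm: 7^(log2(512)) = 7^9 = 40353607 multiplications
Savings: 109902239 - 40353607 = 69548632 multiplications

Standard: 109902239 multiplications (479^3). Strassen: 40353607 multiplications (7^9, after padding to 512x512). Strassen reduces 8 recursive multiplications to 7 at each level.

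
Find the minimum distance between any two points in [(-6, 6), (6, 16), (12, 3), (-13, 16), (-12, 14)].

Computing all pairwise distances among 5 points:

d((-6, 6), (6, 16)) = 15.6205
d((-6, 6), (12, 3)) = 18.2483
d((-6, 6), (-13, 16)) = 12.2066
d((-6, 6), (-12, 14)) = 10.0
d((6, 16), (12, 3)) = 14.3178
d((6, 16), (-13, 16)) = 19.0
d((6, 16), (-12, 14)) = 18.1108
d((12, 3), (-13, 16)) = 28.178
d((12, 3), (-12, 14)) = 26.4008
d((-13, 16), (-12, 14)) = 2.2361 <-- minimum

Closest pair: (-13, 16) and (-12, 14) with distance 2.2361

The closest pair is (-13, 16) and (-12, 14) with Euclidean distance 2.2361. For 5 points, brute-force pairwise comparison is shown above. For large n, the divide-and-conquer algorithm (sort by x, recurse on halves, check the dividing strip) achieves O(n log n).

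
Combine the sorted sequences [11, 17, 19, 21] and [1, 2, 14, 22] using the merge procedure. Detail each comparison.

Merging process:

Compare 11 vs 1: take 1 from right. Merged: [1]
Compare 11 vs 2: take 2 from right. Merged: [1, 2]
Compare 11 vs 14: take 11 from left. Merged: [1, 2, 11]
Compare 17 vs 14: take 14 from right. Merged: [1, 2, 11, 14]
Compare 17 vs 22: take 17 from left. Merged: [1, 2, 11, 14, 17]
Compare 19 vs 22: take 19 from left. Merged: [1, 2, 11, 14, 17, 19]
Compare 21 vs 22: take 21 from left. Merged: [1, 2, 11, 14, 17, 19, 21]
Append remaining from right: [22]. Merged: [1, 2, 11, 14, 17, 19, 21, 22]

Final merged array: [1, 2, 11, 14, 17, 19, 21, 22]
Total comparisons: 7

The merged array is [1, 2, 11, 14, 17, 19, 21, 22], requiring 7 comparisons. The merge step runs in O(n) time where n is the total number of elements.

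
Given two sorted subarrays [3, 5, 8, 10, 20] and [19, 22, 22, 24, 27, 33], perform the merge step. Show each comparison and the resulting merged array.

Merging process:

Compare 3 vs 19: take 3 from left. Merged: [3]
Compare 5 vs 19: take 5 from left. Merged: [3, 5]
Compare 8 vs 19: take 8 from left. Merged: [3, 5, 8]
Compare 10 vs 19: take 10 from left. Merged: [3, 5, 8, 10]
Compare 20 vs 19: take 19 from right. Merged: [3, 5, 8, 10, 19]
Compare 20 vs 22: take 20 from left. Merged: [3, 5, 8, 10, 19, 20]
Append remaining from right: [22, 22, 24, 27, 33]. Merged: [3, 5, 8, 10, 19, 20, 22, 22, 24, 27, 33]

Final merged array: [3, 5, 8, 10, 19, 20, 22, 22, 24, 27, 33]
Total comparisons: 6

The merged array is [3, 5, 8, 10, 19, 20, 22, 22, 24, 27, 33], requiring 6 comparisons. The merge step runs in O(n) time where n is the total number of elements.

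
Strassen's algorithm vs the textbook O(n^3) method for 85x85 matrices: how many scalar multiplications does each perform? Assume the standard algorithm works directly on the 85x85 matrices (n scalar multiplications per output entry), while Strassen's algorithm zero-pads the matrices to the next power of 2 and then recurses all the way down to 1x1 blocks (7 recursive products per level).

Matrix multiplication for 85x85 matrices:

Strassen's algorithm requires power-of-2 dimensions. Pad 85x85 to 128x128 (next power of 2).

Standard algorithm: 85^3 = 614125 multiplications
Strassen's algorithm: 7^(log2(128)) = 7^7 = 823543 multiplications
Difference: 614125 - 823543 = -209418 (Strassen uses MORE here due to padding overhead — for small or just-over-power-of-2 n, padding can outweigh the per-level savings)

Standard: 614125 multiplications (85^3). Strassen: 823543 multiplications (7^7, after padding to 128x128). Strassen reduces 8 recursive multiplications to 7 at each level.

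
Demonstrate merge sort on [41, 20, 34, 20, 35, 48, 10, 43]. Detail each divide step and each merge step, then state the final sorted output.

Merge sort trace:

Split: [41, 20, 34, 20, 35, 48, 10, 43] -> [41, 20, 34, 20] and [35, 48, 10, 43]
  Split: [41, 20, 34, 20] -> [41, 20] and [34, 20]
    Split: [41, 20] -> [41] and [20]
    Merge: [41] + [20] -> [20, 41]
    Split: [34, 20] -> [34] and [20]
    Merge: [34] + [20] -> [20, 34]
  Merge: [20, 41] + [20, 34] -> [20, 20, 34, 41]
  Split: [35, 48, 10, 43] -> [35, 48] and [10, 43]
    Split: [35, 48] -> [35] and [48]
    Merge: [35] + [48] -> [35, 48]
    Split: [10, 43] -> [10] and [43]
    Merge: [10] + [43] -> [10, 43]
  Merge: [35, 48] + [10, 43] -> [10, 35, 43, 48]
Merge: [20, 20, 34, 41] + [10, 35, 43, 48] -> [10, 20, 20, 34, 35, 41, 43, 48]

Final sorted array: [10, 20, 20, 34, 35, 41, 43, 48]

The merge sort proceeds by recursively splitting the array and merging sorted halves.
After all merges, the sorted array is [10, 20, 20, 34, 35, 41, 43, 48].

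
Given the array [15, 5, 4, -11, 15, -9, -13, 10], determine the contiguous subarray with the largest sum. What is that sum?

Using Kadane's algorithm on [15, 5, 4, -11, 15, -9, -13, 10]:

Scanning through the array:
Position 1 (value 5): max_ending_here = 20, max_so_far = 20
Position 2 (value 4): max_ending_here = 24, max_so_far = 24
Position 3 (value -11): max_ending_here = 13, max_so_far = 24
Position 4 (value 15): max_ending_here = 28, max_so_far = 28
Position 5 (value -9): max_ending_here = 19, max_so_far = 28
Position 6 (value -13): max_ending_here = 6, max_so_far = 28
Position 7 (value 10): max_ending_here = 16, max_so_far = 28

Maximum subarray: [15, 5, 4, -11, 15]
Maximum sum: 28

The maximum subarray is [15, 5, 4, -11, 15] with sum 28. This subarray runs from index 0 to index 4.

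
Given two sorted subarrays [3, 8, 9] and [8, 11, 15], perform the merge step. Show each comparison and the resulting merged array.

Merging process:

Compare 3 vs 8: take 3 from left. Merged: [3]
Compare 8 vs 8: take 8 from left. Merged: [3, 8]
Compare 9 vs 8: take 8 from right. Merged: [3, 8, 8]
Compare 9 vs 11: take 9 from left. Merged: [3, 8, 8, 9]
Append remaining from right: [11, 15]. Merged: [3, 8, 8, 9, 11, 15]

Final merged array: [3, 8, 8, 9, 11, 15]
Total comparisons: 4

The merged array is [3, 8, 8, 9, 11, 15], requiring 4 comparisons. The merge step runs in O(n) time where n is the total number of elements.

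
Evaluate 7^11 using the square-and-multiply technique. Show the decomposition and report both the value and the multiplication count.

Computing 7^11 by squaring (build up from 7^1; each line after the first costs one multiplication):

7^1 = 7
7^2 = (7^1)^2 = 7^2 = 49
7^4 = (7^2)^2 = 49^2 = 2401
7^5 = 7 * 7^4 = 7 * 2401 = 16807
7^10 = (7^5)^2 = 16807^2 = 282475249
7^11 = 7 * 7^10 = 7 * 282475249 = 1977326743

Result: 1977326743
Multiplications needed: 5 (5 lines after 7^1)

7^11 = 1977326743. Using exponentiation by squaring, this requires 5 multiplications. The key idea: if the exponent is even, square the half-power; if odd, multiply by the base once.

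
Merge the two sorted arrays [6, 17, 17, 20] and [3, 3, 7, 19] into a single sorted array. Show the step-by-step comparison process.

Merging process:

Compare 6 vs 3: take 3 from right. Merged: [3]
Compare 6 vs 3: take 3 from right. Merged: [3, 3]
Compare 6 vs 7: take 6 from left. Merged: [3, 3, 6]
Compare 17 vs 7: take 7 from right. Merged: [3, 3, 6, 7]
Compare 17 vs 19: take 17 from left. Merged: [3, 3, 6, 7, 17]
Compare 17 vs 19: take 17 from left. Merged: [3, 3, 6, 7, 17, 17]
Compare 20 vs 19: take 19 from right. Merged: [3, 3, 6, 7, 17, 17, 19]
Append remaining from left: [20]. Merged: [3, 3, 6, 7, 17, 17, 19, 20]

Final merged array: [3, 3, 6, 7, 17, 17, 19, 20]
Total comparisons: 7

The merged array is [3, 3, 6, 7, 17, 17, 19, 20], requiring 7 comparisons. The merge step runs in O(n) time where n is the total number of elements.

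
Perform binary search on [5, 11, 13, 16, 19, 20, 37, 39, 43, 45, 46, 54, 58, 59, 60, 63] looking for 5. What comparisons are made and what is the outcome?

Binary search for 5 in [5, 11, 13, 16, 19, 20, 37, 39, 43, 45, 46, 54, 58, 59, 60, 63]:

lo=0, hi=15, mid=7, arr[mid]=39 -> 39 > 5, search left half
lo=0, hi=6, mid=3, arr[mid]=16 -> 16 > 5, search left half
lo=0, hi=2, mid=1, arr[mid]=11 -> 11 > 5, search left half
lo=0, hi=0, mid=0, arr[mid]=5 -> Found target at index 0!

Binary search finds 5 at index 0 after 4 comparisons. The search repeatedly halves the search space by comparing with the middle element.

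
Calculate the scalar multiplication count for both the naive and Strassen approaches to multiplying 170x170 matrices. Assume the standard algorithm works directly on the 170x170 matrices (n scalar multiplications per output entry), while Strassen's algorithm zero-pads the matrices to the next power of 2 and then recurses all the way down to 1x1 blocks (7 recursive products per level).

Matrix multiplication for 170x170 matrices:

Strassen's algorithm requires power-of-2 dimensions. Pad 170x170 to 256x256 (next power of 2).

Standard algorithm: 170^3 = 4913000 multiplications
Strassen's algorithm: 7^(log2(256)) = 7^8 = 5764801 multiplications
Difference: 4913000 - 5764801 = -851801 (Strassen uses MORE here due to padding overhead — for small or just-over-power-of-2 n, padding can outweigh the per-level savings)

Standard: 4913000 multiplications (170^3). Strassen: 5764801 multiplications (7^8, after padding to 256x256). Strassen reduces 8 recursive multiplications to 7 at each level.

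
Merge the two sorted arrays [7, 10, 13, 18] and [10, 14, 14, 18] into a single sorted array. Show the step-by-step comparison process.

Merging process:

Compare 7 vs 10: take 7 from left. Merged: [7]
Compare 10 vs 10: take 10 from left. Merged: [7, 10]
Compare 13 vs 10: take 10 from right. Merged: [7, 10, 10]
Compare 13 vs 14: take 13 from left. Merged: [7, 10, 10, 13]
Compare 18 vs 14: take 14 from right. Merged: [7, 10, 10, 13, 14]
Compare 18 vs 14: take 14 from right. Merged: [7, 10, 10, 13, 14, 14]
Compare 18 vs 18: take 18 from left. Merged: [7, 10, 10, 13, 14, 14, 18]
Append remaining from right: [18]. Merged: [7, 10, 10, 13, 14, 14, 18, 18]

Final merged array: [7, 10, 10, 13, 14, 14, 18, 18]
Total comparisons: 7

The merged array is [7, 10, 10, 13, 14, 14, 18, 18], requiring 7 comparisons. The merge step runs in O(n) time where n is the total number of elements.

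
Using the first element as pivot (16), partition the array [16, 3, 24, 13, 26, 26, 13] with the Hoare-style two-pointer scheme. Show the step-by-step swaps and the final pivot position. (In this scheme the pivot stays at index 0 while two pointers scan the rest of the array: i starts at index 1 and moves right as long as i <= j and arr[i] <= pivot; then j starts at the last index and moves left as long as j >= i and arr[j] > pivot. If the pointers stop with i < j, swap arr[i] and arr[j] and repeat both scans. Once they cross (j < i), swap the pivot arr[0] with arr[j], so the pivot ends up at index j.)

Hoare-style two-pointer partition with pivot = 16:

Initial array: [16, 3, 24, 13, 26, 26, 13]

Pointers start at i = 1, j = 6.
i stops at index 2 (arr[2]=24 > 16), j stops at index 6 (arr[6]=13 <= 16): swap arr[2] and arr[6], array becomes [16, 3, 13, 13, 26, 26, 24]
i ends at 4, j ends at 3: the pointers have crossed (j < i), so scanning stops.

Swap pivot arr[0] with arr[3] to place pivot at position 3: [13, 3, 13, 16, 26, 26, 24]
Pivot position: 3

After partitioning with pivot 16, the array becomes [13, 3, 13, 16, 26, 26, 24]. The pivot is placed at index 3. All elements to the left of the pivot are <= 16, and all elements to the right are > 16.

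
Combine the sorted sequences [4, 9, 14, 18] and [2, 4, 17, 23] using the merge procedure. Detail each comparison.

Merging process:

Compare 4 vs 2: take 2 from right. Merged: [2]
Compare 4 vs 4: take 4 from left. Merged: [2, 4]
Compare 9 vs 4: take 4 from right. Merged: [2, 4, 4]
Compare 9 vs 17: take 9 from left. Merged: [2, 4, 4, 9]
Compare 14 vs 17: take 14 from left. Merged: [2, 4, 4, 9, 14]
Compare 18 vs 17: take 17 from right. Merged: [2, 4, 4, 9, 14, 17]
Compare 18 vs 23: take 18 from left. Merged: [2, 4, 4, 9, 14, 17, 18]
Append remaining from right: [23]. Merged: [2, 4, 4, 9, 14, 17, 18, 23]

Final merged array: [2, 4, 4, 9, 14, 17, 18, 23]
Total comparisons: 7

The merged array is [2, 4, 4, 9, 14, 17, 18, 23], requiring 7 comparisons. The merge step runs in O(n) time where n is the total number of elements.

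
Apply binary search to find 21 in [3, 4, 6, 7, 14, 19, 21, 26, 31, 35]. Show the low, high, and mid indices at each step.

Binary search for 21 in [3, 4, 6, 7, 14, 19, 21, 26, 31, 35]:

lo=0, hi=9, mid=4, arr[mid]=14 -> 14 < 21, search right half
lo=5, hi=9, mid=7, arr[mid]=26 -> 26 > 21, search left half
lo=5, hi=6, mid=5, arr[mid]=19 -> 19 < 21, search right half
lo=6, hi=6, mid=6, arr[mid]=21 -> Found target at index 6!

Binary search finds 21 at index 6 after 4 comparisons. The search repeatedly halves the search space by comparing with the middle element.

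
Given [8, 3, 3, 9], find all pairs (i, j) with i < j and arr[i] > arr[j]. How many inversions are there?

Finding inversions in [8, 3, 3, 9]:

(0, 1): arr[0]=8 > arr[1]=3
(0, 2): arr[0]=8 > arr[2]=3

Total inversions: 2

The array has 2 inversion(s): (0,1), (0,2). Each pair (i,j) satisfies i < j and arr[i] > arr[j].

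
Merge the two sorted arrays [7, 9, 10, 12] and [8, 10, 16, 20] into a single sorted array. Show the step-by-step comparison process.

Merging process:

Compare 7 vs 8: take 7 from left. Merged: [7]
Compare 9 vs 8: take 8 from right. Merged: [7, 8]
Compare 9 vs 10: take 9 from left. Merged: [7, 8, 9]
Compare 10 vs 10: take 10 from left. Merged: [7, 8, 9, 10]
Compare 12 vs 10: take 10 from right. Merged: [7, 8, 9, 10, 10]
Compare 12 vs 16: take 12 from left. Merged: [7, 8, 9, 10, 10, 12]
Append remaining from right: [16, 20]. Merged: [7, 8, 9, 10, 10, 12, 16, 20]

Final merged array: [7, 8, 9, 10, 10, 12, 16, 20]
Total comparisons: 6

The merged array is [7, 8, 9, 10, 10, 12, 16, 20], requiring 6 comparisons. The merge step runs in O(n) time where n is the total number of elements.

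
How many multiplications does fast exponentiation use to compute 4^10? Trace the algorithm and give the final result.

Computing 4^10 by squaring (build up from 4^1; each line after the first costs one multiplication):

4^1 = 4
4^2 = (4^1)^2 = 4^2 = 16
4^4 = (4^2)^2 = 16^2 = 256
4^5 = 4 * 4^4 = 4 * 256 = 1024
4^10 = (4^5)^2 = 1024^2 = 1048576

Result: 1048576
Multiplications needed: 4 (4 lines after 4^1)

4^10 = 1048576. Using exponentiation by squaring, this requires 4 multiplications. The key idea: if the exponent is even, square the half-power; if odd, multiply by the base once.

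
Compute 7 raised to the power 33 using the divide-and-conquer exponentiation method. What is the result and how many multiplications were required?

Computing 7^33 by squaring (build up from 7^1; each line after the first costs one multiplication):

7^1 = 7
7^2 = (7^1)^2 = 7^2 = 49
7^4 = (7^2)^2 = 49^2 = 2401
7^8 = (7^4)^2 = 2401^2 = 5764801
7^16 = (7^8)^2 = 5764801^2 = 33232930569601
7^32 = (7^16)^2 = 33232930569601^2 = 1104427674243920646305299201
7^33 = 7 * 7^32 = 7 * 1104427674243920646305299201 = 7730993719707444524137094407

Result: 7730993719707444524137094407
Multiplications needed: 6 (6 lines after 7^1)

7^33 = 7730993719707444524137094407. Using exponentiation by squaring, this requires 6 multiplications. The key idea: if the exponent is even, square the half-power; if odd, multiply by the base once.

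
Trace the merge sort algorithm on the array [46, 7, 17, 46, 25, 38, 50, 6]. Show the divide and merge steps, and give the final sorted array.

Merge sort trace:

Split: [46, 7, 17, 46, 25, 38, 50, 6] -> [46, 7, 17, 46] and [25, 38, 50, 6]
  Split: [46, 7, 17, 46] -> [46, 7] and [17, 46]
    Split: [46, 7] -> [46] and [7]
    Merge: [46] + [7] -> [7, 46]
    Split: [17, 46] -> [17] and [46]
    Merge: [17] + [46] -> [17, 46]
  Merge: [7, 46] + [17, 46] -> [7, 17, 46, 46]
  Split: [25, 38, 50, 6] -> [25, 38] and [50, 6]
    Split: [25, 38] -> [25] and [38]
    Merge: [25] + [38] -> [25, 38]
    Split: [50, 6] -> [50] and [6]
    Merge: [50] + [6] -> [6, 50]
  Merge: [25, 38] + [6, 50] -> [6, 25, 38, 50]
Merge: [7, 17, 46, 46] + [6, 25, 38, 50] -> [6, 7, 17, 25, 38, 46, 46, 50]

Final sorted array: [6, 7, 17, 25, 38, 46, 46, 50]

The merge sort proceeds by recursively splitting the array and merging sorted halves.
After all merges, the sorted array is [6, 7, 17, 25, 38, 46, 46, 50].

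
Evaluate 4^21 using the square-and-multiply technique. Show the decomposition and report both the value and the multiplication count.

Computing 4^21 by squaring (build up from 4^1; each line after the first costs one multiplication):

4^1 = 4
4^2 = (4^1)^2 = 4^2 = 16
4^4 = (4^2)^2 = 16^2 = 256
4^5 = 4 * 4^4 = 4 * 256 = 1024
4^10 = (4^5)^2 = 1024^2 = 1048576
4^20 = (4^10)^2 = 1048576^2 = 1099511627776
4^21 = 4 * 4^20 = 4 * 1099511627776 = 4398046511104

Result: 4398046511104
Multiplications needed: 6 (6 lines after 4^1)

4^21 = 4398046511104. Using exponentiation by squaring, this requires 6 multiplications. The key idea: if the exponent is even, square the half-power; if odd, multiply by the base once.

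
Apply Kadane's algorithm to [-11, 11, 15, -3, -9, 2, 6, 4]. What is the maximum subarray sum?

Using Kadane's algorithm on [-11, 11, 15, -3, -9, 2, 6, 4]:

Scanning through the array:
Position 1 (value 11): max_ending_here = 11, max_so_far = 11
Position 2 (value 15): max_ending_here = 26, max_so_far = 26
Position 3 (value -3): max_ending_here = 23, max_so_far = 26
Position 4 (value -9): max_ending_here = 14, max_so_far = 26
Position 5 (value 2): max_ending_here = 16, max_so_far = 26
Position 6 (value 6): max_ending_here = 22, max_so_far = 26
Position 7 (value 4): max_ending_here = 26, max_so_far = 26

Maximum subarray: [11, 15]
Maximum sum: 26

The maximum subarray is [11, 15] with sum 26. This subarray runs from index 1 to index 2.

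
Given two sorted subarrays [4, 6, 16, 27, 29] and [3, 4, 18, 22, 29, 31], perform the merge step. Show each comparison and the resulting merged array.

Merging process:

Compare 4 vs 3: take 3 from right. Merged: [3]
Compare 4 vs 4: take 4 from left. Merged: [3, 4]
Compare 6 vs 4: take 4 from right. Merged: [3, 4, 4]
Compare 6 vs 18: take 6 from left. Merged: [3, 4, 4, 6]
Compare 16 vs 18: take 16 from left. Merged: [3, 4, 4, 6, 16]
Compare 27 vs 18: take 18 from right. Merged: [3, 4, 4, 6, 16, 18]
Compare 27 vs 22: take 22 from right. Merged: [3, 4, 4, 6, 16, 18, 22]
Compare 27 vs 29: take 27 from left. Merged: [3, 4, 4, 6, 16, 18, 22, 27]
Compare 29 vs 29: take 29 from left. Merged: [3, 4, 4, 6, 16, 18, 22, 27, 29]
Append remaining from right: [29, 31]. Merged: [3, 4, 4, 6, 16, 18, 22, 27, 29, 29, 31]

Final merged array: [3, 4, 4, 6, 16, 18, 22, 27, 29, 29, 31]
Total comparisons: 9

The merged array is [3, 4, 4, 6, 16, 18, 22, 27, 29, 29, 31], requiring 9 comparisons. The merge step runs in O(n) time where n is the total number of elements.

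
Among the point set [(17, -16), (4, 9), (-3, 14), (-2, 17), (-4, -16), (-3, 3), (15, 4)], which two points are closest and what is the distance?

Computing all pairwise distances among 7 points:

d((17, -16), (4, 9)) = 28.178
d((17, -16), (-3, 14)) = 36.0555
d((17, -16), (-2, 17)) = 38.0789
d((17, -16), (-4, -16)) = 21.0
d((17, -16), (-3, 3)) = 27.5862
d((17, -16), (15, 4)) = 20.0998
d((4, 9), (-3, 14)) = 8.6023
d((4, 9), (-2, 17)) = 10.0
d((4, 9), (-4, -16)) = 26.2488
d((4, 9), (-3, 3)) = 9.2195
d((4, 9), (15, 4)) = 12.083
d((-3, 14), (-2, 17)) = 3.1623 <-- minimum
d((-3, 14), (-4, -16)) = 30.0167
d((-3, 14), (-3, 3)) = 11.0
d((-3, 14), (15, 4)) = 20.5913
d((-2, 17), (-4, -16)) = 33.0606
d((-2, 17), (-3, 3)) = 14.0357
d((-2, 17), (15, 4)) = 21.4009
d((-4, -16), (-3, 3)) = 19.0263
d((-4, -16), (15, 4)) = 27.5862
d((-3, 3), (15, 4)) = 18.0278

Closest pair: (-3, 14) and (-2, 17) with distance 3.1623

The closest pair is (-3, 14) and (-2, 17) with Euclidean distance 3.1623. For 7 points, brute-force pairwise comparison is shown above. For large n, the divide-and-conquer algorithm (sort by x, recurse on halves, check the dividing strip) achieves O(n log n).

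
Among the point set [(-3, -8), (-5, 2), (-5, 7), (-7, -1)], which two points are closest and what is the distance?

Computing all pairwise distances among 4 points:

d((-3, -8), (-5, 2)) = 10.198
d((-3, -8), (-5, 7)) = 15.1327
d((-3, -8), (-7, -1)) = 8.0623
d((-5, 2), (-5, 7)) = 5.0
d((-5, 2), (-7, -1)) = 3.6056 <-- minimum
d((-5, 7), (-7, -1)) = 8.2462

Closest pair: (-5, 2) and (-7, -1) with distance 3.6056

The closest pair is (-5, 2) and (-7, -1) with Euclidean distance 3.6056. For 4 points, brute-force pairwise comparison is shown above. For large n, the divide-and-conquer algorithm (sort by x, recurse on halves, check the dividing strip) achieves O(n log n).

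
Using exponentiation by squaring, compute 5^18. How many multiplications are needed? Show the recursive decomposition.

Computing 5^18 by squaring (build up from 5^1; each line after the first costs one multiplication):

5^1 = 5
5^2 = (5^1)^2 = 5^2 = 25
5^4 = (5^2)^2 = 25^2 = 625
5^8 = (5^4)^2 = 625^2 = 390625
5^9 = 5 * 5^8 = 5 * 390625 = 1953125
5^18 = (5^9)^2 = 1953125^2 = 3814697265625

Result: 3814697265625
Multiplications needed: 5 (5 lines after 5^1)

5^18 = 3814697265625. Using exponentiation by squaring, this requires 5 multiplications. The key idea: if the exponent is even, square the half-power; if odd, multiply by the base once.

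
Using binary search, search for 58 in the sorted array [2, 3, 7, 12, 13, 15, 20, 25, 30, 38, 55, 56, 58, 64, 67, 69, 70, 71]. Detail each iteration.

Binary search for 58 in [2, 3, 7, 12, 13, 15, 20, 25, 30, 38, 55, 56, 58, 64, 67, 69, 70, 71]:

lo=0, hi=17, mid=8, arr[mid]=30 -> 30 < 58, search right half
lo=9, hi=17, mid=13, arr[mid]=64 -> 64 > 58, search left half
lo=9, hi=12, mid=10, arr[mid]=55 -> 55 < 58, search right half
lo=11, hi=12, mid=11, arr[mid]=56 -> 56 < 58, search right half
lo=12, hi=12, mid=12, arr[mid]=58 -> Found target at index 12!

Binary search finds 58 at index 12 after 5 comparisons. The search repeatedly halves the search space by comparing with the middle element.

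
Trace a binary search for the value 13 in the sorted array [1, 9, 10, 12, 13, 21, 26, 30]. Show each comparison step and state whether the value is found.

Binary search for 13 in [1, 9, 10, 12, 13, 21, 26, 30]:

lo=0, hi=7, mid=3, arr[mid]=12 -> 12 < 13, search right half
lo=4, hi=7, mid=5, arr[mid]=21 -> 21 > 13, search left half
lo=4, hi=4, mid=4, arr[mid]=13 -> Found target at index 4!

Binary search finds 13 at index 4 after 3 comparisons. The search repeatedly halves the search space by comparing with the middle element.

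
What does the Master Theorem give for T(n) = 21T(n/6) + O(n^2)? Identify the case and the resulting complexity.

Master Theorem for T(n) = 21T(n/6) + O(n^2):

a = 21, b = 6, c = 2
log_b(a) = log_6(21) = 1.6992

Case 3: c = 2 > log_6(21) = 1.6992
T(n) = O(n^2) = O(n^2)

For T(n) = 21T(n/6) + O(n^2): log_6(21) = 1.6992. This is Case 3 of the Master Theorem (c > log_b(a), work dominated by root), giving O(n^2).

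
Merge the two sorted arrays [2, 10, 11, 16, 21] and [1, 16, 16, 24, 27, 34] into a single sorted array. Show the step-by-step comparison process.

Merging process:

Compare 2 vs 1: take 1 from right. Merged: [1]
Compare 2 vs 16: take 2 from left. Merged: [1, 2]
Compare 10 vs 16: take 10 from left. Merged: [1, 2, 10]
Compare 11 vs 16: take 11 from left. Merged: [1, 2, 10, 11]
Compare 16 vs 16: take 16 from left. Merged: [1, 2, 10, 11, 16]
Compare 21 vs 16: take 16 from right. Merged: [1, 2, 10, 11, 16, 16]
Compare 21 vs 16: take 16 from right. Merged: [1, 2, 10, 11, 16, 16, 16]
Compare 21 vs 24: take 21 from left. Merged: [1, 2, 10, 11, 16, 16, 16, 21]
Append remaining from right: [24, 27, 34]. Merged: [1, 2, 10, 11, 16, 16, 16, 21, 24, 27, 34]

Final merged array: [1, 2, 10, 11, 16, 16, 16, 21, 24, 27, 34]
Total comparisons: 8

The merged array is [1, 2, 10, 11, 16, 16, 16, 21, 24, 27, 34], requiring 8 comparisons. The merge step runs in O(n) time where n is the total number of elements.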